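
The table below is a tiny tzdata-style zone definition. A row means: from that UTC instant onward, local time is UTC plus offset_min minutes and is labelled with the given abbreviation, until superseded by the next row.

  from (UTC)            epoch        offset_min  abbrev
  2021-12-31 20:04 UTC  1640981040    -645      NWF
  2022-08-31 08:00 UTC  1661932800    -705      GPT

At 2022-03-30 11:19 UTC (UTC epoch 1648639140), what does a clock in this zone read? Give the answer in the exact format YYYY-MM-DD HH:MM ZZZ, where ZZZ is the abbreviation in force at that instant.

2022-03-30 00:34 NWF

Query: 2022-03-30 11:19 UTC
Rule 1/2 (NWF, -10:45): 2021-12-31 20:04 UTC ≤ query < 2022-08-31 08:00 UTC
11·60 + 19 - 645 = 34 min
34 = 0·1440 + 34; 34 = 0·60 + 34 → 00:34, same day
→ 2022-03-30 00:34 NWF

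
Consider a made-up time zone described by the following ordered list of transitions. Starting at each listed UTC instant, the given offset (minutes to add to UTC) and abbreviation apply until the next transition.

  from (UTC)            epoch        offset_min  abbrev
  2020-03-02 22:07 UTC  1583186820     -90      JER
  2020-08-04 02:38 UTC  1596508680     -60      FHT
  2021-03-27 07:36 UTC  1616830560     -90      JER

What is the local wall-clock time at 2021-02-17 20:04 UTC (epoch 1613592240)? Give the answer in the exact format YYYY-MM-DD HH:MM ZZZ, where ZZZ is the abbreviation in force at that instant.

2021-02-17 19:04 FHT

Query: 2021-02-17 20:04 UTC
Rule 2/3 (FHT, -01:00): 2020-08-04 02:38 UTC ≤ query < 2021-03-27 07:36 UTC
20·60 + 4 - 60 = 1144 min
1144 = 0·1440 + 1144; 1144 = 19·60 + 4 → 19:04, same day
→ 2021-02-17 19:04 FHT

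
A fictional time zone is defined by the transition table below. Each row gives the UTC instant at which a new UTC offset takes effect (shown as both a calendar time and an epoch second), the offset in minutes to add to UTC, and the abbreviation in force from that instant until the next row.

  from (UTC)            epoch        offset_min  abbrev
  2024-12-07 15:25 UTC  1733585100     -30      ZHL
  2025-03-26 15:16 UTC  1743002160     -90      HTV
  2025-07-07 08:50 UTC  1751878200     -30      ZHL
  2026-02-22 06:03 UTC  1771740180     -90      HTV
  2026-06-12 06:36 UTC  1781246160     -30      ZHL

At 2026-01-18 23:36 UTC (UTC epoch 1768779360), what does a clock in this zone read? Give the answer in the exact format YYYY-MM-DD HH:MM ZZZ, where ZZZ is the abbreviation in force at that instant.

2026-01-18 23:06 ZHL

Query: 2026-01-18 23:36 UTC
Rule 3/5 (ZHL, -00:30): 2025-07-07 08:50 UTC ≤ query < 2026-02-22 06:03 UTC
23·60 + 36 - 30 = 1386 min
1386 = 0·1440 + 1386; 1386 = 23·60 + 6 → 23:06, same day
→ 2026-01-18 23:06 ZHL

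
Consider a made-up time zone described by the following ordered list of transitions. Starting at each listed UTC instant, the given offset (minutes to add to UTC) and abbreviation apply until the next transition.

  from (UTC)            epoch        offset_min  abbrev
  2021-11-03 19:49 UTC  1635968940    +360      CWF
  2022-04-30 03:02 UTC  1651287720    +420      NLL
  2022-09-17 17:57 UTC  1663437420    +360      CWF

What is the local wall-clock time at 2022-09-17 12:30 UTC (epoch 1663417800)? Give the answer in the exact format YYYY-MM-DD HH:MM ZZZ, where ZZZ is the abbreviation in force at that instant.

Query: 2022-09-17 12:30 UTC
Rule 2/3 (NLL, +07:00): 2022-04-30 03:02 UTC ≤ query < 2022-09-17 17:57 UTC
12·60 + 30 + 420 = 1170 min
1170 = 0·1440 + 1170; 1170 = 19·60 + 30 → 19:30, same day
→ 2022-09-17 19:30 NLL

2022-09-17 19:30 NLL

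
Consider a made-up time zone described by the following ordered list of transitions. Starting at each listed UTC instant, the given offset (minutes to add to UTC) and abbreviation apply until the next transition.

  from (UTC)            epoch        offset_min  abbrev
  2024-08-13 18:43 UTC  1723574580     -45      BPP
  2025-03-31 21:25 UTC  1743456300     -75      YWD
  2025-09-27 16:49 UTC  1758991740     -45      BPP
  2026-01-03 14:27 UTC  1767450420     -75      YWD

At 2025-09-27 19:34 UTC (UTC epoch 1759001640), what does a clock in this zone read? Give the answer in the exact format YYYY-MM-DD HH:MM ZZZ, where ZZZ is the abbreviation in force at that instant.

2025-09-27 18:49 BPP

Query: 2025-09-27 19:34 UTC
Rule 3/4 (BPP, -00:45): 2025-09-27 16:49 UTC ≤ query < 2026-01-03 14:27 UTC
19·60 + 34 - 45 = 1129 min
1129 = 0·1440 + 1129; 1129 = 18·60 + 49 → 18:49, same day
→ 2025-09-27 18:49 BPP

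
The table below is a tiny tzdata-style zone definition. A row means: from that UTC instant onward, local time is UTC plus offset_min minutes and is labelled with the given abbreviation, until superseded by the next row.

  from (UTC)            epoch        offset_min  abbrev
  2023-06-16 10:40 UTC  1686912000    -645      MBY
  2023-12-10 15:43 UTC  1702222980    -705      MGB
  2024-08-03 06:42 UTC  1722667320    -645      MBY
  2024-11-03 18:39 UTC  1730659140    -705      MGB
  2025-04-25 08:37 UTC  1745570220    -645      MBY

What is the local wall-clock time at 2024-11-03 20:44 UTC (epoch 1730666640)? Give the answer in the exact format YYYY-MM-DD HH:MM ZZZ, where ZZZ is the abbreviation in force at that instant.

2024-11-03 08:59 MGB

Query: 2024-11-03 20:44 UTC
Rule 4/5 (MGB, -11:45): 2024-11-03 18:39 UTC ≤ query < 2025-04-25 08:37 UTC
20·60 + 44 - 705 = 539 min
539 = 0·1440 + 539; 539 = 8·60 + 59 → 08:59, same day
→ 2024-11-03 08:59 MGB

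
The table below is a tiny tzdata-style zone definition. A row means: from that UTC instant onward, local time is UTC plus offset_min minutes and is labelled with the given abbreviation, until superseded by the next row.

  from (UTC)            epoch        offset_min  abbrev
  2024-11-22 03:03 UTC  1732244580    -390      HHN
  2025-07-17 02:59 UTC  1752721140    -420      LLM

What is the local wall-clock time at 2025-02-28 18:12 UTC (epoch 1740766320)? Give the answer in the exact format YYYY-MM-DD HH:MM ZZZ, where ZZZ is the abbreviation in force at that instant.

2025-02-28 11:42 HHN

Query: 2025-02-28 18:12 UTC
Rule 1/2 (HHN, -06:30): 2024-11-22 03:03 UTC ≤ query < 2025-07-17 02:59 UTC
18·60 + 12 - 390 = 702 min
702 = 0·1440 + 702; 702 = 11·60 + 42 → 11:42, same day
→ 2025-02-28 11:42 HHN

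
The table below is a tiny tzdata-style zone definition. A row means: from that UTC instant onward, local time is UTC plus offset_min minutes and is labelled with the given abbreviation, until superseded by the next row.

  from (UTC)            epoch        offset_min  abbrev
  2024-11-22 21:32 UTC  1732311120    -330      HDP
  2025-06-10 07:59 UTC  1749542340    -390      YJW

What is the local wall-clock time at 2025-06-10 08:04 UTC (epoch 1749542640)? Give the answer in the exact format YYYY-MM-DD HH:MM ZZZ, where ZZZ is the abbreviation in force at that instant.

2025-06-10 01:34 YJW

Query: 2025-06-10 08:04 UTC
Rule 2/2 (YJW, -06:30): 2025-06-10 07:59 UTC ≤ query < +∞
8·60 + 4 - 390 = 94 min
94 = 0·1440 + 94; 94 = 1·60 + 34 → 01:34, same day
→ 2025-06-10 01:34 YJW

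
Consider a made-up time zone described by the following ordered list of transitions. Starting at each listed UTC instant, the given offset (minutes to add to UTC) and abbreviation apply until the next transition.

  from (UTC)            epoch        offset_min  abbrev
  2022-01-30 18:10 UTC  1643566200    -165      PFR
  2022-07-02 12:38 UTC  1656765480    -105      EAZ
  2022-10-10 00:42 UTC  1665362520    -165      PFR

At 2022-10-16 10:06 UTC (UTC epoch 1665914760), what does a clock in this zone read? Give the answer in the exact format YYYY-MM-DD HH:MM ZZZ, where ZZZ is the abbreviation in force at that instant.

2022-10-16 07:21 PFR

Query: 2022-10-16 10:06 UTC
Rule 3/3 (PFR, -02:45): 2022-10-10 00:42 UTC ≤ query < +∞
10·60 + 6 - 165 = 441 min
441 = 0·1440 + 441; 441 = 7·60 + 21 → 07:21, same day
→ 2022-10-16 07:21 PFR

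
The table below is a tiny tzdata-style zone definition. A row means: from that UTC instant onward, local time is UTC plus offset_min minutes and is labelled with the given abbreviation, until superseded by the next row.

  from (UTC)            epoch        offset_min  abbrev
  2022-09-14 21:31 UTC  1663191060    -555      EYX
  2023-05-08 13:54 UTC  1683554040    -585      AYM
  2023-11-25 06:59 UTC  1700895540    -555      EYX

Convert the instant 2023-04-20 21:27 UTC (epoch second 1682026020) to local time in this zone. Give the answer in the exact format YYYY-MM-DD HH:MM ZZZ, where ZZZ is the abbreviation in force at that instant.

2023-04-20 12:12 EYX

Query: 2023-04-20 21:27 UTC
Rule 1/3 (EYX, -09:15): 2022-09-14 21:31 UTC ≤ query < 2023-05-08 13:54 UTC
21·60 + 27 - 555 = 732 min
732 = 0·1440 + 732; 732 = 12·60 + 12 → 12:12, same day
→ 2023-04-20 12:12 EYX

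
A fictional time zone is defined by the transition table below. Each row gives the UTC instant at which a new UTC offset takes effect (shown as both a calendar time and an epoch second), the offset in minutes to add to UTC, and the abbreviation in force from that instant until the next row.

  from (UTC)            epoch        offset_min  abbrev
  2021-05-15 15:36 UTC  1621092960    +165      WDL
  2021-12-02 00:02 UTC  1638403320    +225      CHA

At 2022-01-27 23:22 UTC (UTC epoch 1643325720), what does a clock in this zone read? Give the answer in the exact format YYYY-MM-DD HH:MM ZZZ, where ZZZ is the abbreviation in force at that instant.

2022-01-28 03:07 CHA

Query: 2022-01-27 23:22 UTC
Rule 2/2 (CHA, +03:45): 2021-12-02 00:02 UTC ≤ query < +∞
23·60 + 22 + 225 = 1627 min
1627 = 1·1440 + 187; 187 = 3·60 + 7 → 03:07, 2022-01-27 + 1 day = 2022-01-28
→ 2022-01-28 03:07 CHA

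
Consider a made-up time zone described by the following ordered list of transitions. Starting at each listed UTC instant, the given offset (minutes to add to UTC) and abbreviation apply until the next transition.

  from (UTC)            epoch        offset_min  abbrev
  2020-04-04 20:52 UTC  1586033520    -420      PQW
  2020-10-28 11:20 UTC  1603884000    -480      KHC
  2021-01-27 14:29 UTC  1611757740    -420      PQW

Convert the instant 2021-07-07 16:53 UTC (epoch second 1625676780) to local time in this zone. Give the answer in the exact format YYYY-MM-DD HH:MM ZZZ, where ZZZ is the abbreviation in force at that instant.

2021-07-07 09:53 PQW

Query: 2021-07-07 16:53 UTC
Rule 3/3 (PQW, -07:00): 2021-01-27 14:29 UTC ≤ query < +∞
16·60 + 53 - 420 = 593 min
593 = 0·1440 + 593; 593 = 9·60 + 53 → 09:53, same day
→ 2021-07-07 09:53 PQW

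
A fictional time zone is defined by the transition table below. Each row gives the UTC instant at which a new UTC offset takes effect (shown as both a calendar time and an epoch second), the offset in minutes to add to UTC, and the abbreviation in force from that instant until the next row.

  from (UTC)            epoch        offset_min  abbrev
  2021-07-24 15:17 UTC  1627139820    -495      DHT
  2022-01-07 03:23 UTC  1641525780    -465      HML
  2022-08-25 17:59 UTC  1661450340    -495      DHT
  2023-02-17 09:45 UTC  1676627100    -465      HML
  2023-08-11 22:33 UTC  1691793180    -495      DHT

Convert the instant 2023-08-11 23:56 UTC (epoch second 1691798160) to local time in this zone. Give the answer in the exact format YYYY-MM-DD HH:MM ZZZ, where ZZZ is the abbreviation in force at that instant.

2023-08-11 15:41 DHT

Query: 2023-08-11 23:56 UTC
Rule 5/5 (DHT, -08:15): 2023-08-11 22:33 UTC ≤ query < +∞
23·60 + 56 - 495 = 941 min
941 = 0·1440 + 941; 941 = 15·60 + 41 → 15:41, same day
→ 2023-08-11 15:41 DHT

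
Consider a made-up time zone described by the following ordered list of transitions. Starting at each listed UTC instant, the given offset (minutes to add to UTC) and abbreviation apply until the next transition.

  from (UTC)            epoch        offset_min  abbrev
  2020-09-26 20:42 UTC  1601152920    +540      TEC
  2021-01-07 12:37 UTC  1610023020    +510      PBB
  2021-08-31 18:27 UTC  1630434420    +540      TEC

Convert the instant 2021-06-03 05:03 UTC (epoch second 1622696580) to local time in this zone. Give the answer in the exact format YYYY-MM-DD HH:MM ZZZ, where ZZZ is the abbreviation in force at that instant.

2021-06-03 13:33 PBB

Query: 2021-06-03 05:03 UTC
Rule 2/3 (PBB, +08:30): 2021-01-07 12:37 UTC ≤ query < 2021-08-31 18:27 UTC
5·60 + 3 + 510 = 813 min
813 = 0·1440 + 813; 813 = 13·60 + 33 → 13:33, same day
→ 2021-06-03 13:33 PBB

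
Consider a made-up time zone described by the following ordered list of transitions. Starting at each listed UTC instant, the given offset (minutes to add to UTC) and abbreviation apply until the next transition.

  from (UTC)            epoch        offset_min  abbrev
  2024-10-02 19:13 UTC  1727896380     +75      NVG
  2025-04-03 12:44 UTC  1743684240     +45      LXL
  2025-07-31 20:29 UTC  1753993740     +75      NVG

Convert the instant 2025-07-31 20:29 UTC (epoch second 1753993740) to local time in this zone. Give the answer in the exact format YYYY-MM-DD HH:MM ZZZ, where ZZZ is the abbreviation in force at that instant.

2025-07-31 21:44 NVG

Query: 2025-07-31 20:29 UTC
Rule 3/3 (NVG, +01:15): 2025-07-31 20:29 UTC ≤ query < +∞
20·60 + 29 + 75 = 1304 min
1304 = 0·1440 + 1304; 1304 = 21·60 + 44 → 21:44, same day
→ 2025-07-31 21:44 NVG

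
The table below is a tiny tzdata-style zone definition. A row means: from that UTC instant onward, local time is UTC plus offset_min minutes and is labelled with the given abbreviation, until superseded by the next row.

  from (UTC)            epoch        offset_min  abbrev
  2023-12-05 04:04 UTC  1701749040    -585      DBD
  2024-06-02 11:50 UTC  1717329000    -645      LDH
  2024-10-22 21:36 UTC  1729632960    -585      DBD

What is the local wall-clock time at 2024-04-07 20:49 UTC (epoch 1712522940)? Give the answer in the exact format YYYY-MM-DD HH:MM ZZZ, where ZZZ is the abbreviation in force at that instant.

Query: 2024-04-07 20:49 UTC
Rule 1/3 (DBD, -09:45): 2023-12-05 04:04 UTC ≤ query < 2024-06-02 11:50 UTC
20·60 + 49 - 585 = 664 min
664 = 0·1440 + 664; 664 = 11·60 + 4 → 11:04, same day
→ 2024-04-07 11:04 DBD

2024-04-07 11:04 DBD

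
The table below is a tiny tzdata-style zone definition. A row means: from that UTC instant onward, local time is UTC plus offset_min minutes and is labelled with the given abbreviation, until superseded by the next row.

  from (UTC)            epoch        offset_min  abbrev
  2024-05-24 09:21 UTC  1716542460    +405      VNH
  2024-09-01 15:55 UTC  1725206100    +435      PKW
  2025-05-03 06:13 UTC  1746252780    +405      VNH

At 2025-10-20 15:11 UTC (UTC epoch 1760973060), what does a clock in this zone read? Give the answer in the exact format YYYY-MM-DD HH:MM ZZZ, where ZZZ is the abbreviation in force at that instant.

Query: 2025-10-20 15:11 UTC
Rule 3/3 (VNH, +06:45): 2025-05-03 06:13 UTC ≤ query < +∞
15·60 + 11 + 405 = 1316 min
1316 = 0·1440 + 1316; 1316 = 21·60 + 56 → 21:56, same day
→ 2025-10-20 21:56 VNH

2025-10-20 21:56 VNH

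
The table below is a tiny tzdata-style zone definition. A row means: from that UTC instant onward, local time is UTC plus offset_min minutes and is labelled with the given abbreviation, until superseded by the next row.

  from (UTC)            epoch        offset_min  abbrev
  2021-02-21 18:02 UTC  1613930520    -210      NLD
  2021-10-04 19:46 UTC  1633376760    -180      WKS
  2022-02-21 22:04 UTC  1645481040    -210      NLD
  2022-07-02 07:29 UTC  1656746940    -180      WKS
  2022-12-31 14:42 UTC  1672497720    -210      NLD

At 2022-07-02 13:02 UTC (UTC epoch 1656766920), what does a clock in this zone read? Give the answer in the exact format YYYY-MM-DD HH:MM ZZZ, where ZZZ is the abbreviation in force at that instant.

2022-07-02 10:02 WKS

Query: 2022-07-02 13:02 UTC
Rule 4/5 (WKS, -03:00): 2022-07-02 07:29 UTC ≤ query < 2022-12-31 14:42 UTC
13·60 + 2 - 180 = 602 min
602 = 0·1440 + 602; 602 = 10·60 + 2 → 10:02, same day
→ 2022-07-02 10:02 WKS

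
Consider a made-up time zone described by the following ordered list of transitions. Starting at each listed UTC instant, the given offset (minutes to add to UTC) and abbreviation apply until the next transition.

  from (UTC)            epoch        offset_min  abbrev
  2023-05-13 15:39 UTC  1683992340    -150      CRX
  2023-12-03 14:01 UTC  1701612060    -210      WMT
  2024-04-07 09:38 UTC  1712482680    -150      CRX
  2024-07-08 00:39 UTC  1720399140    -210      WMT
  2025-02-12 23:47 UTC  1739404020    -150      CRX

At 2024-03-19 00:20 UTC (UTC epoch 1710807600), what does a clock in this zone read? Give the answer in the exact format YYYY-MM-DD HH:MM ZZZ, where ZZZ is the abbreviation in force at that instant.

2024-03-18 20:50 WMT

Query: 2024-03-19 00:20 UTC
Rule 2/5 (WMT, -03:30): 2023-12-03 14:01 UTC ≤ query < 2024-04-07 09:38 UTC
0·60 + 20 - 210 = -190 min
-190 = -1·1440 + 1250; 1250 = 20·60 + 50 → 20:50, 2024-03-19 - 1 day = 2024-03-18
→ 2024-03-18 20:50 WMT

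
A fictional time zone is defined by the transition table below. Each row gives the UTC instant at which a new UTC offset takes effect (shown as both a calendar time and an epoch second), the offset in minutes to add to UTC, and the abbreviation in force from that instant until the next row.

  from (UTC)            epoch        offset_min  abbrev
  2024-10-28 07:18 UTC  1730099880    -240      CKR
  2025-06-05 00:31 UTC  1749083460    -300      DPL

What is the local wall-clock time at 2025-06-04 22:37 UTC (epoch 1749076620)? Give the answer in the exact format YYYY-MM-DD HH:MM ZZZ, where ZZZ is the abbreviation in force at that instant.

Query: 2025-06-04 22:37 UTC
Rule 1/2 (CKR, -04:00): 2024-10-28 07:18 UTC ≤ query < 2025-06-05 00:31 UTC
22·60 + 37 - 240 = 1117 min
1117 = 0·1440 + 1117; 1117 = 18·60 + 37 → 18:37, same day
→ 2025-06-04 18:37 CKR

2025-06-04 18:37 CKR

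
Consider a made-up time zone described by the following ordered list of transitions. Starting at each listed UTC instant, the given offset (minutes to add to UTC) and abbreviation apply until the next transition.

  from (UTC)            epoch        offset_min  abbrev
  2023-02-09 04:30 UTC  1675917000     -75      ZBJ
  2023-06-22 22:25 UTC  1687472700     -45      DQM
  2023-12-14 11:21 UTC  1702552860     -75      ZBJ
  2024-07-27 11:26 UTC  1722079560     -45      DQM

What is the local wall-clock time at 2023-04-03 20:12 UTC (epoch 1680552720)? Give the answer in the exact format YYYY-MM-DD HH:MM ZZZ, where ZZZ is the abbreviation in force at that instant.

2023-04-03 18:57 ZBJ

Query: 2023-04-03 20:12 UTC
Rule 1/4 (ZBJ, -01:15): 2023-02-09 04:30 UTC ≤ query < 2023-06-22 22:25 UTC
20·60 + 12 - 75 = 1137 min
1137 = 0·1440 + 1137; 1137 = 18·60 + 57 → 18:57, same day
→ 2023-04-03 18:57 ZBJ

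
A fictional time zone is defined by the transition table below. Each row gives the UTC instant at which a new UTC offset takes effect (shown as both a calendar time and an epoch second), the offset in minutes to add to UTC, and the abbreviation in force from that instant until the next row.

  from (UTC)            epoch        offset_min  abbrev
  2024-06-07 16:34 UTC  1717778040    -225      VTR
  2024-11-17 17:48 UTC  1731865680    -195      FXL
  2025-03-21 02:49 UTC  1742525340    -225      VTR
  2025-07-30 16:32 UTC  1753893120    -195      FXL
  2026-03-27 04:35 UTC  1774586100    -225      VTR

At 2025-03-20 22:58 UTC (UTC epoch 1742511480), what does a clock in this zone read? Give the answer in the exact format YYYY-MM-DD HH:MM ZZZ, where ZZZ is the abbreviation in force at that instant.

Query: 2025-03-20 22:58 UTC
Rule 2/5 (FXL, -03:15): 2024-11-17 17:48 UTC ≤ query < 2025-03-21 02:49 UTC
22·60 + 58 - 195 = 1183 min
1183 = 0·1440 + 1183; 1183 = 19·60 + 43 → 19:43, same day
→ 2025-03-20 19:43 FXL

2025-03-20 19:43 FXL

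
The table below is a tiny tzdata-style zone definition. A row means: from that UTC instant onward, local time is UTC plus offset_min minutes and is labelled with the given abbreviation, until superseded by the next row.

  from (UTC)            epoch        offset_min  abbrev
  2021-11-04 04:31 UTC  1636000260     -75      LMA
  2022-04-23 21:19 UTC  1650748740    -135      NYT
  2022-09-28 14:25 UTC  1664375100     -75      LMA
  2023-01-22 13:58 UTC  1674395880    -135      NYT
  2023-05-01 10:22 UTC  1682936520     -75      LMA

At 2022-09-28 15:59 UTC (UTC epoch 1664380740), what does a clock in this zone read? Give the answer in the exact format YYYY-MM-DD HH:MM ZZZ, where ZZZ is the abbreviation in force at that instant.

2022-09-28 14:44 LMA

Query: 2022-09-28 15:59 UTC
Rule 3/5 (LMA, -01:15): 2022-09-28 14:25 UTC ≤ query < 2023-01-22 13:58 UTC
15·60 + 59 - 75 = 884 min
884 = 0·1440 + 884; 884 = 14·60 + 44 → 14:44, same day
→ 2022-09-28 14:44 LMA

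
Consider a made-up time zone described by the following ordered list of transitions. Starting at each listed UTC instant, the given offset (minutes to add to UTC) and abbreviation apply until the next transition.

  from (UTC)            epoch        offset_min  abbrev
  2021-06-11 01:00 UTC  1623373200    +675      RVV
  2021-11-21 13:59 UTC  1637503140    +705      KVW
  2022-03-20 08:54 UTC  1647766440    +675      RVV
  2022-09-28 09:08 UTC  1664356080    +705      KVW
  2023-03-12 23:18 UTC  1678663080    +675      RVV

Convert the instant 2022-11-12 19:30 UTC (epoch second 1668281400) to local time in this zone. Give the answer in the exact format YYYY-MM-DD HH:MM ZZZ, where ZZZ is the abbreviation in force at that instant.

Query: 2022-11-12 19:30 UTC
Rule 4/5 (KVW, +11:45): 2022-09-28 09:08 UTC ≤ query < 2023-03-12 23:18 UTC
19·60 + 30 + 705 = 1875 min
1875 = 1·1440 + 435; 435 = 7·60 + 15 → 07:15, 2022-11-12 + 1 day = 2022-11-13
→ 2022-11-13 07:15 KVW

2022-11-13 07:15 KVW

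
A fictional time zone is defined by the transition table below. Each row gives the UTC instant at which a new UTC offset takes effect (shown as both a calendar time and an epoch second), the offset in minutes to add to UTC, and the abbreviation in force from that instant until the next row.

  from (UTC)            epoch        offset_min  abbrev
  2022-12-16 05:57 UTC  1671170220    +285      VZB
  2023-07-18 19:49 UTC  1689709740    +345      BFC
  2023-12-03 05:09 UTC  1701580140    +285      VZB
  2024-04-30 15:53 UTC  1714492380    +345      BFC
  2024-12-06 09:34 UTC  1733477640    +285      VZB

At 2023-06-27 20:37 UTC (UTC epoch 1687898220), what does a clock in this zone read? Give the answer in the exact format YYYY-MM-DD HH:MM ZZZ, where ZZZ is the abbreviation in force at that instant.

2023-06-28 01:22 VZB

Query: 2023-06-27 20:37 UTC
Rule 1/5 (VZB, +04:45): 2022-12-16 05:57 UTC ≤ query < 2023-07-18 19:49 UTC
20·60 + 37 + 285 = 1522 min
1522 = 1·1440 + 82; 82 = 1·60 + 22 → 01:22, 2023-06-27 + 1 day = 2023-06-28
→ 2023-06-28 01:22 VZB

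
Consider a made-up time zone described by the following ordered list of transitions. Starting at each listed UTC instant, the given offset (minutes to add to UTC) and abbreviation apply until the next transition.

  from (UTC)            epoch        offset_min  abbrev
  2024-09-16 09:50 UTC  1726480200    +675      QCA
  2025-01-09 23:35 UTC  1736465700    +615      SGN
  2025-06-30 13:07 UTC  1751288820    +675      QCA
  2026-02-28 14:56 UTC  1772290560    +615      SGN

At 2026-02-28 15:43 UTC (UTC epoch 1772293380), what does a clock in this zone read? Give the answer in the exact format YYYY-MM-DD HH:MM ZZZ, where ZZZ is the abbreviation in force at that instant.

2026-03-01 01:58 SGN

Query: 2026-02-28 15:43 UTC
Rule 4/4 (SGN, +10:15): 2026-02-28 14:56 UTC ≤ query < +∞
15·60 + 43 + 615 = 1558 min
1558 = 1·1440 + 118; 118 = 1·60 + 58 → 01:58, 2026-02-28 + 1 day = 2026-03-01
→ 2026-03-01 01:58 SGN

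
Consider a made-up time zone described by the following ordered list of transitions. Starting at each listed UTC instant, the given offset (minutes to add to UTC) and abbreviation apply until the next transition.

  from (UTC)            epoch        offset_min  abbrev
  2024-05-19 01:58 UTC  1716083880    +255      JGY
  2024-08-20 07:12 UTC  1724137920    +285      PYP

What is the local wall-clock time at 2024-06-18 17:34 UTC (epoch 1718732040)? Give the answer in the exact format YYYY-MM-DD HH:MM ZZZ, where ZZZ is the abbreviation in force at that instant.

2024-06-18 21:49 JGY

Query: 2024-06-18 17:34 UTC
Rule 1/2 (JGY, +04:15): 2024-05-19 01:58 UTC ≤ query < 2024-08-20 07:12 UTC
17·60 + 34 + 255 = 1309 min
1309 = 0·1440 + 1309; 1309 = 21·60 + 49 → 21:49, same day
→ 2024-06-18 21:49 JGY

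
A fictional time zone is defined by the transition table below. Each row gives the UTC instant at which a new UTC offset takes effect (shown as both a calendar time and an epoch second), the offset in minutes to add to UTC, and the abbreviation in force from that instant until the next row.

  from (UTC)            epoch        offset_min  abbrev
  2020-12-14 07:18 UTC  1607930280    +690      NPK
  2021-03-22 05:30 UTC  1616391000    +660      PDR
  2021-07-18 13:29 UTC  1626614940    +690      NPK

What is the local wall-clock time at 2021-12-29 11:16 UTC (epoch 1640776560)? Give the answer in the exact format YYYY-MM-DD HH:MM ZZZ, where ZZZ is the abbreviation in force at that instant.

2021-12-29 22:46 NPK

Query: 2021-12-29 11:16 UTC
Rule 3/3 (NPK, +11:30): 2021-07-18 13:29 UTC ≤ query < +∞
11·60 + 16 + 690 = 1366 min
1366 = 0·1440 + 1366; 1366 = 22·60 + 46 → 22:46, same day
→ 2021-12-29 22:46 NPK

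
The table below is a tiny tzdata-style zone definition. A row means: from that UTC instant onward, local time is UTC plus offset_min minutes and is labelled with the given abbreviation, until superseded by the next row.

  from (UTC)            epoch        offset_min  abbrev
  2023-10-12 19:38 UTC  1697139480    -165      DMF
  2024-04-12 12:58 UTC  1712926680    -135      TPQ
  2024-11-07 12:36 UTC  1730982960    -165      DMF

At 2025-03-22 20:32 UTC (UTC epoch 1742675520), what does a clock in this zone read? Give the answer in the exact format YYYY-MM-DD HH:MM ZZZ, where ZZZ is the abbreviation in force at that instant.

Query: 2025-03-22 20:32 UTC
Rule 3/3 (DMF, -02:45): 2024-11-07 12:36 UTC ≤ query < +∞
20·60 + 32 - 165 = 1067 min
1067 = 0·1440 + 1067; 1067 = 17·60 + 47 → 17:47, same day
→ 2025-03-22 17:47 DMF

2025-03-22 17:47 DMF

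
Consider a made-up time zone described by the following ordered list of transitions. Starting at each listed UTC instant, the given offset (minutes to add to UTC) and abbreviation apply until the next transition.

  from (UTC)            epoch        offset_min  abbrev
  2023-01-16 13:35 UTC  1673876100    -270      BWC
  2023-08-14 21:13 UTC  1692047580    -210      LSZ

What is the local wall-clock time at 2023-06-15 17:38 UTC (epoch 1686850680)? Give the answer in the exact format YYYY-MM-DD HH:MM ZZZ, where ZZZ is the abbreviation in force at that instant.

Query: 2023-06-15 17:38 UTC
Rule 1/2 (BWC, -04:30): 2023-01-16 13:35 UTC ≤ query < 2023-08-14 21:13 UTC
17·60 + 38 - 270 = 788 min
788 = 0·1440 + 788; 788 = 13·60 + 8 → 13:08, same day
→ 2023-06-15 13:08 BWC

2023-06-15 13:08 BWC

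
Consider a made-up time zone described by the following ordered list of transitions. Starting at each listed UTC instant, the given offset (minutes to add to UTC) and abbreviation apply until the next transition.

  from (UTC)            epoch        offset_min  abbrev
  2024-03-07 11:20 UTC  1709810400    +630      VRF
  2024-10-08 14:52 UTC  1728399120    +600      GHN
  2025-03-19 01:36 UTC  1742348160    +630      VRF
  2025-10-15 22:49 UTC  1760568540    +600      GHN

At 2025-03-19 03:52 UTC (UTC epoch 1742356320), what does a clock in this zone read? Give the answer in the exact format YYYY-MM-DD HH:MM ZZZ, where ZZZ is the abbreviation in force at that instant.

Query: 2025-03-19 03:52 UTC
Rule 3/4 (VRF, +10:30): 2025-03-19 01:36 UTC ≤ query < 2025-10-15 22:49 UTC
3·60 + 52 + 630 = 862 min
862 = 0·1440 + 862; 862 = 14·60 + 22 → 14:22, same day
→ 2025-03-19 14:22 VRF

2025-03-19 14:22 VRF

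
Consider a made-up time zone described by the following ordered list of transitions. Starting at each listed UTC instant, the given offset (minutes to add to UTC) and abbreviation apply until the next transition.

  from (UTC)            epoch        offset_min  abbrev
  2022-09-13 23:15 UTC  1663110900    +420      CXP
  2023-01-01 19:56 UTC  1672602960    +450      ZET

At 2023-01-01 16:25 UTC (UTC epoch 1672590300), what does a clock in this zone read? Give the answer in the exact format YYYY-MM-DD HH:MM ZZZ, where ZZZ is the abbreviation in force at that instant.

Query: 2023-01-01 16:25 UTC
Rule 1/2 (CXP, +07:00): 2022-09-13 23:15 UTC ≤ query < 2023-01-01 19:56 UTC
16·60 + 25 + 420 = 1405 min
1405 = 0·1440 + 1405; 1405 = 23·60 + 25 → 23:25, same day
→ 2023-01-01 23:25 CXP

2023-01-01 23:25 CXP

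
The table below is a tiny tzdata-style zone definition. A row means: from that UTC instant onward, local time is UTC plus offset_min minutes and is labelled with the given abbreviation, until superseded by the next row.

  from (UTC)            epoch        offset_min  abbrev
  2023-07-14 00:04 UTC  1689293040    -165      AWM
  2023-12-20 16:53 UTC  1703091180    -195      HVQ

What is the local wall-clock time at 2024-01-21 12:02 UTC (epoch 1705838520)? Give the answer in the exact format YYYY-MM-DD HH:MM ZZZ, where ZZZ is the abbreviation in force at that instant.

2024-01-21 08:47 HVQ

Query: 2024-01-21 12:02 UTC
Rule 2/2 (HVQ, -03:15): 2023-12-20 16:53 UTC ≤ query < +∞
12·60 + 2 - 195 = 527 min
527 = 0·1440 + 527; 527 = 8·60 + 47 → 08:47, same day
→ 2024-01-21 08:47 HVQ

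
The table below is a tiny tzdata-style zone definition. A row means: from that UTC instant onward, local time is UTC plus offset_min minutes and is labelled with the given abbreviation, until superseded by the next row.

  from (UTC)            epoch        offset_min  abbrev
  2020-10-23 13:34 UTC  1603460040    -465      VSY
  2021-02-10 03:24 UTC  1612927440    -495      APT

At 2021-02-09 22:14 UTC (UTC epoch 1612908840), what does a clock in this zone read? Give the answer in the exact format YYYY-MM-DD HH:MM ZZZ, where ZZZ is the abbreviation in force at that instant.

2021-02-09 14:29 VSY

Query: 2021-02-09 22:14 UTC
Rule 1/2 (VSY, -07:45): 2020-10-23 13:34 UTC ≤ query < 2021-02-10 03:24 UTC
22·60 + 14 - 465 = 869 min
869 = 0·1440 + 869; 869 = 14·60 + 29 → 14:29, same day
→ 2021-02-09 14:29 VSY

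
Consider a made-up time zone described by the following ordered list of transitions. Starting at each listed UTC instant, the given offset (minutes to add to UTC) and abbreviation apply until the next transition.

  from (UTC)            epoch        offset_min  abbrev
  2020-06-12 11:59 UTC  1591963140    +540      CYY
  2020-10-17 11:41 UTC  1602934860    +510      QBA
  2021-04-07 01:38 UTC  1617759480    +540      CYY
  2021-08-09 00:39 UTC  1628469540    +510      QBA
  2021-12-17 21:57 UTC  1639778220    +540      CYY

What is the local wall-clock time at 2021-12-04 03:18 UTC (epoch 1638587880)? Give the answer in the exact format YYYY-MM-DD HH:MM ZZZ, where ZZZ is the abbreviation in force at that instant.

2021-12-04 11:48 QBA

Query: 2021-12-04 03:18 UTC
Rule 4/5 (QBA, +08:30): 2021-08-09 00:39 UTC ≤ query < 2021-12-17 21:57 UTC
3·60 + 18 + 510 = 708 min
708 = 0·1440 + 708; 708 = 11·60 + 48 → 11:48, same day
→ 2021-12-04 11:48 QBA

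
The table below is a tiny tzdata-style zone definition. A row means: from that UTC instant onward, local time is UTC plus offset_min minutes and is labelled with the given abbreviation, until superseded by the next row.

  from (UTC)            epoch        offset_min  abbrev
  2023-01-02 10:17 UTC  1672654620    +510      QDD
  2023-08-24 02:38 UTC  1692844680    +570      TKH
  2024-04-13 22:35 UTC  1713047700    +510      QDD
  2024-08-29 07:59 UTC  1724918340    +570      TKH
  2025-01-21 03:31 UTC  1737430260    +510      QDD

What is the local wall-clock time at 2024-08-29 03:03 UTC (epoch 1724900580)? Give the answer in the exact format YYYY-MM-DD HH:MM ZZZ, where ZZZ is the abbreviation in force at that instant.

2024-08-29 11:33 QDD

Query: 2024-08-29 03:03 UTC
Rule 3/5 (QDD, +08:30): 2024-04-13 22:35 UTC ≤ query < 2024-08-29 07:59 UTC
3·60 + 3 + 510 = 693 min
693 = 0·1440 + 693; 693 = 11·60 + 33 → 11:33, same day
→ 2024-08-29 11:33 QDD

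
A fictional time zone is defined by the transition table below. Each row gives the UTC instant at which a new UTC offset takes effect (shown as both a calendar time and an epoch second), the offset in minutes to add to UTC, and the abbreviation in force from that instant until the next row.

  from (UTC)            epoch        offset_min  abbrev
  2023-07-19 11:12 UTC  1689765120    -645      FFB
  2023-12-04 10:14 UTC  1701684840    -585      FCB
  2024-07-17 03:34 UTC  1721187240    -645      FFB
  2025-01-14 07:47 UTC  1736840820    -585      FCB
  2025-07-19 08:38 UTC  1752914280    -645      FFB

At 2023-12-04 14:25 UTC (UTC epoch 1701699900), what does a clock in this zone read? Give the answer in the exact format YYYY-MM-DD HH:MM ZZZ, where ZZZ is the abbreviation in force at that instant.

2023-12-04 04:40 FCB

Query: 2023-12-04 14:25 UTC
Rule 2/5 (FCB, -09:45): 2023-12-04 10:14 UTC ≤ query < 2024-07-17 03:34 UTC
14·60 + 25 - 585 = 280 min
280 = 0·1440 + 280; 280 = 4·60 + 40 → 04:40, same day
→ 2023-12-04 04:40 FCB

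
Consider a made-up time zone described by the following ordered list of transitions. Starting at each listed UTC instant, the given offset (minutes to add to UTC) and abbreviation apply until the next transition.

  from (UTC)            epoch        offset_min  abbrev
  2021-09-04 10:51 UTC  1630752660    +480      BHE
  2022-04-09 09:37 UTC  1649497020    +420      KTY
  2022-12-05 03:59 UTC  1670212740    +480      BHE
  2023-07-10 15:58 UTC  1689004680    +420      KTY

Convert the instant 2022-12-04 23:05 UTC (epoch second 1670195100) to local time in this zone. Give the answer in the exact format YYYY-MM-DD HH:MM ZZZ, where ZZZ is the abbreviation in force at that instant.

2022-12-05 06:05 KTY

Query: 2022-12-04 23:05 UTC
Rule 2/4 (KTY, +07:00): 2022-04-09 09:37 UTC ≤ query < 2022-12-05 03:59 UTC
23·60 + 5 + 420 = 1805 min
1805 = 1·1440 + 365; 365 = 6·60 + 5 → 06:05, 2022-12-04 + 1 day = 2022-12-05
→ 2022-12-05 06:05 KTY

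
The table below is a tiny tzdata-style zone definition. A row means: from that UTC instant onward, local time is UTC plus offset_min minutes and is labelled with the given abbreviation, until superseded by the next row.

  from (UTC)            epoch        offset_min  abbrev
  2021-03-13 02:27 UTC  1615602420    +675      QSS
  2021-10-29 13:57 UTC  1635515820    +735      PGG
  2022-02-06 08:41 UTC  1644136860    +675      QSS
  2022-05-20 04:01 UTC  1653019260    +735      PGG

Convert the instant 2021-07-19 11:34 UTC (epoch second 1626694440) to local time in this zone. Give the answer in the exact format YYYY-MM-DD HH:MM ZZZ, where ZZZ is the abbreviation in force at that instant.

Query: 2021-07-19 11:34 UTC
Rule 1/4 (QSS, +11:15): 2021-03-13 02:27 UTC ≤ query < 2021-10-29 13:57 UTC
11·60 + 34 + 675 = 1369 min
1369 = 0·1440 + 1369; 1369 = 22·60 + 49 → 22:49, same day
→ 2021-07-19 22:49 QSS

2021-07-19 22:49 QSS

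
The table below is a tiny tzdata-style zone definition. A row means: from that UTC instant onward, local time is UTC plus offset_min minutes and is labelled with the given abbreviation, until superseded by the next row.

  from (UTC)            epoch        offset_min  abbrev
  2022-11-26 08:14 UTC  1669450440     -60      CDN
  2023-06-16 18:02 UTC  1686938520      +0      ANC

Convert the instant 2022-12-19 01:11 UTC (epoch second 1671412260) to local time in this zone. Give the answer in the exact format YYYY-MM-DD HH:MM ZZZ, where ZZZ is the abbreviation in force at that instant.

Query: 2022-12-19 01:11 UTC
Rule 1/2 (CDN, -01:00): 2022-11-26 08:14 UTC ≤ query < 2023-06-16 18:02 UTC
1·60 + 11 - 60 = 11 min
11 = 0·1440 + 11; 11 = 0·60 + 11 → 00:11, same day
→ 2022-12-19 00:11 CDN

2022-12-19 00:11 CDN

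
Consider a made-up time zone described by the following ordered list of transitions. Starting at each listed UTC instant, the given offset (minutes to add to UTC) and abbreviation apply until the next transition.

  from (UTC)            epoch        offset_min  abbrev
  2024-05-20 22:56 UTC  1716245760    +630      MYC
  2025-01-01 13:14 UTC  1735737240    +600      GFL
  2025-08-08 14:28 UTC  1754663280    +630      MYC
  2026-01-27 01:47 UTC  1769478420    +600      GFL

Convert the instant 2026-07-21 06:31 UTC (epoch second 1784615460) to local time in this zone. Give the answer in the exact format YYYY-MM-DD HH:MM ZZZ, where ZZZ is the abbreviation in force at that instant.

2026-07-21 16:31 GFL

Query: 2026-07-21 06:31 UTC
Rule 4/4 (GFL, +10:00): 2026-01-27 01:47 UTC ≤ query < +∞
6·60 + 31 + 600 = 991 min
991 = 0·1440 + 991; 991 = 16·60 + 31 → 16:31, same day
→ 2026-07-21 16:31 GFL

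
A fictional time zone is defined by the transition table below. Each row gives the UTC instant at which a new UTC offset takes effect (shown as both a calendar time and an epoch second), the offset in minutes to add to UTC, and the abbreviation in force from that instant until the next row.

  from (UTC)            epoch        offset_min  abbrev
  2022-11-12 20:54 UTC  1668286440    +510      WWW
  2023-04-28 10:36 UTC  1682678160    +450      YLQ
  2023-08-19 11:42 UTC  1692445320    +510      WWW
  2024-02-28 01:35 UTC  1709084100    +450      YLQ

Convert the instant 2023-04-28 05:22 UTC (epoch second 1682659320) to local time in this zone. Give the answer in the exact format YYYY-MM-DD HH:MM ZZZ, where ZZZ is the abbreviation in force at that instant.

Query: 2023-04-28 05:22 UTC
Rule 1/4 (WWW, +08:30): 2022-11-12 20:54 UTC ≤ query < 2023-04-28 10:36 UTC
5·60 + 22 + 510 = 832 min
832 = 0·1440 + 832; 832 = 13·60 + 52 → 13:52, same day
→ 2023-04-28 13:52 WWW

2023-04-28 13:52 WWW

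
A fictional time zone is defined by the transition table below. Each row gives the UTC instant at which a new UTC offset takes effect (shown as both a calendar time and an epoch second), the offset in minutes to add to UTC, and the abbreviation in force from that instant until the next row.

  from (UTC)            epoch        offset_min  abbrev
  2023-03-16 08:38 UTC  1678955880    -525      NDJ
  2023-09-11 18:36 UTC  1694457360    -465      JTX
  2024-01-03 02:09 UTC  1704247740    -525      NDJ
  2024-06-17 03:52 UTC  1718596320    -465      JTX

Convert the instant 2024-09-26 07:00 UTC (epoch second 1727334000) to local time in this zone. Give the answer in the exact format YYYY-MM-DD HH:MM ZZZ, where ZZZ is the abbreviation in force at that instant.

2024-09-25 23:15 JTX

Query: 2024-09-26 07:00 UTC
Rule 4/4 (JTX, -07:45): 2024-06-17 03:52 UTC ≤ query < +∞
7·60 + 0 - 465 = -45 min
-45 = -1·1440 + 1395; 1395 = 23·60 + 15 → 23:15, 2024-09-26 - 1 day = 2024-09-25
→ 2024-09-25 23:15 JTX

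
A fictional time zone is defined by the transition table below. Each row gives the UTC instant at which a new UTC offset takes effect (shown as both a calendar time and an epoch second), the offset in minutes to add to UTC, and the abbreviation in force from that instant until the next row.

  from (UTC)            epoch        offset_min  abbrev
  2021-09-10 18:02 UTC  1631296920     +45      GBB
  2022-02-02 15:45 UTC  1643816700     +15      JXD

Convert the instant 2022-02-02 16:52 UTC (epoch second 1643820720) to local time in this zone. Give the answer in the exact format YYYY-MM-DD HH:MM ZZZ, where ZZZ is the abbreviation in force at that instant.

2022-02-02 17:07 JXD

Query: 2022-02-02 16:52 UTC
Rule 2/2 (JXD, +00:15): 2022-02-02 15:45 UTC ≤ query < +∞
16·60 + 52 + 15 = 1027 min
1027 = 0·1440 + 1027; 1027 = 17·60 + 7 → 17:07, same day
→ 2022-02-02 17:07 JXD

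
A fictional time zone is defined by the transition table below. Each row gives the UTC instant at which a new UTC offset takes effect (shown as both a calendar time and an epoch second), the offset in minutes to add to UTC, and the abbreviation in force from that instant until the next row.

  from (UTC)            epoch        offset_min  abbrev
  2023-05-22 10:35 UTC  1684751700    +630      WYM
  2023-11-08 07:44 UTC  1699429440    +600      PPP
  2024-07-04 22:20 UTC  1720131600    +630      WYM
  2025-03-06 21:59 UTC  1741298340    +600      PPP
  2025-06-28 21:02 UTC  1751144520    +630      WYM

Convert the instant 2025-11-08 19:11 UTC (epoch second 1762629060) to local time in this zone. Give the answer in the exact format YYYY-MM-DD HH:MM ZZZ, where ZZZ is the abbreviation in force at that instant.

2025-11-09 05:41 WYM

Query: 2025-11-08 19:11 UTC
Rule 5/5 (WYM, +10:30): 2025-06-28 21:02 UTC ≤ query < +∞
19·60 + 11 + 630 = 1781 min
1781 = 1·1440 + 341; 341 = 5·60 + 41 → 05:41, 2025-11-08 + 1 day = 2025-11-09
→ 2025-11-09 05:41 WYM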